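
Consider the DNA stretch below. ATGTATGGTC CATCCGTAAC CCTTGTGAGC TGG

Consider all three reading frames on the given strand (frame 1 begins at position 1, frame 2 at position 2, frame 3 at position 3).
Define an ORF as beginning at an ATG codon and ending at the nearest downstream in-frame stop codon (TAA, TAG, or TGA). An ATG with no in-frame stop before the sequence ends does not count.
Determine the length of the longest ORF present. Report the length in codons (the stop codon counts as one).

5

Frame 1: ATG TAT GGT CCA TCC GTA ACC CTT GTG AGC TGG — no ATG→stop ORF.
Frame 2: TGT ATG GTC CAT CCG TAA CCC TTG TGA GCT — ATG at 5, stop TAA at 17 → 15 nt.
Frame 3: GTA TGG TCC ATC CGT AAC CCT TGT GAG CTG — no ATG→stop ORF.
Longest: frame 2, positions 5–19, 15 nt = 5 codons = 4 aa. → 5 codons.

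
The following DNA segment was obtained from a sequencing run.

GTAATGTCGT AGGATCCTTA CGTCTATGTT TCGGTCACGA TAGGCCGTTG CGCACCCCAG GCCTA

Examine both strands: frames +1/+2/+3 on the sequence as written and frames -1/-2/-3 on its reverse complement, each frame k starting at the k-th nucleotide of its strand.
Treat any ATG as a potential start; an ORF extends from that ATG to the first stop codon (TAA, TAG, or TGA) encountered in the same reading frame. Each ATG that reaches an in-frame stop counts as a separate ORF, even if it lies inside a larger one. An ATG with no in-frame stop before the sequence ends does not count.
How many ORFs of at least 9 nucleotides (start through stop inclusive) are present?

2

Reverse complement (5'→3'): TAGGCCTGGGGTGCGCAACGGCCTATCGTGACCGAAACATAGACGTAAGGATCCTACGACATTAC
Frame +1: GTA ATG TCG TAG GAT CCT TAC GTC TAT GTT TCG GTC ACG ATA GGC CGT TGC GCA CCC CAG GCC — ATG at 4, stop TAG at 10 → 9 nt.
Frame +2: TAA TGT CGT AGG ATC CTT ACG TCT ATG TTT CGG TCA CGA TAG GCC GTT GCG CAC CCC AGG CCT — ATG at 26, stop TAG at 41 → 18 nt.
Frame +3: AAT GTC GTA GGA TCC TTA CGT CTA TGT TTC GGT CAC GAT AGG CCG TTG CGC ACC CCA GGC CTA — no ATG→stop ORF.
Frame -1: TAG GCC TGG GGT GCG CAA CGG CCT ATC GTG ACC GAA ACA TAG ACG TAA GGA TCC TAC GAC ATT — no ATG→stop ORF.
Frame -2: AGG CCT GGG GTG CGC AAC GGC CTA TCG TGA CCG AAA CAT AGA CGT AAG GAT CCT ACG ACA TTA — no ATG→stop ORF.
Frame -3: GGC CTG GGG TGC GCA ACG GCC TAT CGT GAC CGA AAC ATA GAC GTA AGG ATC CTA CGA CAT TAC — no ATG→stop ORF.
ORFs ≥ 9 nucleotides: frame +1 4–12 (9 nucleotides), frame +2 26–43 (18 nucleotides). Count = 2.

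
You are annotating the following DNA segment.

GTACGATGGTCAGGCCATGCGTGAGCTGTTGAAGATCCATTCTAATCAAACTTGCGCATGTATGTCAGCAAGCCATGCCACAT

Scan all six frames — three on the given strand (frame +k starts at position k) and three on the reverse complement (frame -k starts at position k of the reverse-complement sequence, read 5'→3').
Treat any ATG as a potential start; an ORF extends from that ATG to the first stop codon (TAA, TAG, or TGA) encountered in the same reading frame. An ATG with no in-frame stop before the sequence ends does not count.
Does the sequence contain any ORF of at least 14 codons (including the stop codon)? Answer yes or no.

Reverse complement (5'→3'): ATGTGGCATGGCTTGCTGACATACATGCGCAAGTTTGATTAGAATGGATCTTCAACAGCTCACGCATGGCCTGACCATCGTAC
Frame +1: GTA CGA TGG TCA GGC CAT GCG TGA GCT GTT GAA GAT CCA TTC TAA TCA AAC TTG CGC ATG TAT GTC AGC AAG CCA TGC CAC — no ATG→stop ORF.
Frame +2: TAC GAT GGT CAG GCC ATG CGT GAG CTG TTG AAG ATC CAT TCT AAT CAA ACT TGC GCA TGT ATG TCA GCA AGC CAT GCC ACA — no ATG→stop ORF.
Frame +3: ACG ATG GTC AGG CCA TGC GTG AGC TGT TGA AGA TCC ATT CTA ATC AAA CTT GCG CAT GTA TGT CAG CAA GCC ATG CCA CAT — ATG at 6, stop TGA at 30 → 27 nt.
Frame -1: ATG TGG CAT GGC TTG CTG ACA TAC ATG CGC AAG TTT GAT TAG AAT GGA TCT TCA ACA GCT CAC GCA TGG CCT GAC CAT CGT — ATG at 1, stop TAG at 40 → 42 nt; ATG at 25, stop TAG at 40 → 18 nt.
Frame -2: TGT GGC ATG GCT TGC TGA CAT ACA TGC GCA AGT TTG ATT AGA ATG GAT CTT CAA CAG CTC ACG CAT GGC CTG ACC ATC GTA — ATG at 8, stop TGA at 17 → 12 nt.
Frame -3: GTG GCA TGG CTT GCT GAC ATA CAT GCG CAA GTT TGA TTA GAA TGG ATC TTC AAC AGC TCA CGC ATG GCC TGA CCA TCG TAC — ATG at 66, stop TGA at 72 → 9 nt.
Frame -1 has an ORF of 14 codons (positions 1–42) ≥ 14, so yes.

yes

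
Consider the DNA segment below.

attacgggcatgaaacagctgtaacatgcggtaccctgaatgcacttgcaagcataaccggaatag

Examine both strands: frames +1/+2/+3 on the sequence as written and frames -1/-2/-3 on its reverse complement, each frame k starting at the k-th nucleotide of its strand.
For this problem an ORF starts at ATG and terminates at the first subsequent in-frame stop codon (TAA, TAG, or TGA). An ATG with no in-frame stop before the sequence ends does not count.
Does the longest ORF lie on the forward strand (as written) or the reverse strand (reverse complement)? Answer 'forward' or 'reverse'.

reverse

Reverse complement (5'→3'): CTATTCCGGTTATGCTTGCAAGTGCATTCAGGGTACCGCATGTTACAGCTGTTTCATGCCCGTAAT
Frame +1: ATT ACG GGC ATG AAA CAG CTG TAA CAT GCG GTA CCC TGA ATG CAC TTG CAA GCA TAA CCG GAA TAG — ATG at 10, stop TAA at 22 → 15 nt; ATG at 40, stop TAA at 55 → 18 nt.
Frame +2: TTA CGG GCA TGA AAC AGC TGT AAC ATG CGG TAC CCT GAA TGC ACT TGC AAG CAT AAC CGG AAT — no ATG→stop ORF.
Frame +3: TAC GGG CAT GAA ACA GCT GTA ACA TGC GGT ACC CTG AAT GCA CTT GCA AGC ATA ACC GGA ATA — no ATG→stop ORF.
Frame -1: CTA TTC CGG TTA TGC TTG CAA GTG CAT TCA GGG TAC CGC ATG TTA CAG CTG TTT CAT GCC CGT AAT — no ATG→stop ORF.
Frame -2: TAT TCC GGT TAT GCT TGC AAG TGC ATT CAG GGT ACC GCA TGT TAC AGC TGT TTC ATG CCC GTA — no ATG→stop ORF.
Frame -3: ATT CCG GTT ATG CTT GCA AGT GCA TTC AGG GTA CCG CAT GTT ACA GCT GTT TCA TGC CCG TAA — ATG at 12, stop TAA at 63 → 54 nt.
Forward-strand max 18 nt; reverse-strand max 54 nt. The reverse strand has the longer ORF.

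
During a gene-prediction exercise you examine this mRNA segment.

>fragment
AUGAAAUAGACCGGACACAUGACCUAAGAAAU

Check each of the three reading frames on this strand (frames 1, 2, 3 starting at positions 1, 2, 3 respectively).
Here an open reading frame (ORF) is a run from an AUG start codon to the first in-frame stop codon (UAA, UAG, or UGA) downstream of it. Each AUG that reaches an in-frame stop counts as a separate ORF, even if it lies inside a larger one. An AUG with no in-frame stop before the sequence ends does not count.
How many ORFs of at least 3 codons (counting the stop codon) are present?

2

Frame 1: AUG AAA UAG ACC GGA CAC AUG ACC UAA GAA — AUG at 1, stop UAG at 7 → 9 nt; AUG at 19, stop UAA at 25 → 9 nt.
Frame 2: UGA AAU AGA CCG GAC ACA UGA CCU AAG AAA — no AUG→stop ORF.
Frame 3: GAA AUA GAC CGG ACA CAU GAC CUA AGA AAU — no AUG→stop ORF.
ORFs ≥ 3 codons: frame 1 1–9 (3 codons), frame 1 19–27 (3 codons). Count = 2.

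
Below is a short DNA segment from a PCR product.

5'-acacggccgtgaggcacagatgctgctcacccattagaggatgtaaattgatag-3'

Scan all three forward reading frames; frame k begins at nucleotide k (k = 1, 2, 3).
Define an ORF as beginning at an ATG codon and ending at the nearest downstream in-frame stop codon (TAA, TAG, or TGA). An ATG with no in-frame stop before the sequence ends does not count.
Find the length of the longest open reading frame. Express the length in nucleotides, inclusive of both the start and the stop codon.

Frame 1: ACA CGG CCG TGA GGC ACA GAT GCT GCT CAC CCA TTA GAG GAT GTA AAT TGA TAG — no ATG→stop ORF.
Frame 2: CAC GGC CGT GAG GCA CAG ATG CTG CTC ACC CAT TAG AGG ATG TAA ATT GAT — ATG at 20, stop TAG at 35 → 18 nt; ATG at 41, stop TAA at 44 → 6 nt.
Frame 3: ACG GCC GTG AGG CAC AGA TGC TGC TCA CCC ATT AGA GGA TGT AAA TTG ATA — no ATG→stop ORF.
Longest: frame 2, positions 20–37, 18 nt = 6 codons = 5 aa. → 18 nucleotides.

18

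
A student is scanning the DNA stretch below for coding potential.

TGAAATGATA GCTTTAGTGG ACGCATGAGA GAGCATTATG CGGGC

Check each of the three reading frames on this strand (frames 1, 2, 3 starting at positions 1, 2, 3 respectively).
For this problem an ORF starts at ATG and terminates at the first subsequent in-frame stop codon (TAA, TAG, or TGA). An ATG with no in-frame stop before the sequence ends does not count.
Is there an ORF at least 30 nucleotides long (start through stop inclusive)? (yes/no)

Frame 1: TGA AAT GAT AGC TTT AGT GGA CGC ATG AGA GAG CAT TAT GCG GGC — no ATG→stop ORF.
Frame 2: GAA ATG ATA GCT TTA GTG GAC GCA TGA GAG AGC ATT ATG CGG — ATG at 5, stop TGA at 26 → 24 nt.
Frame 3: AAA TGA TAG CTT TAG TGG ACG CAT GAG AGA GCA TTA TGC GGG — no ATG→stop ORF.
Largest ORF found is 24 nucleotides < 30, so no.

no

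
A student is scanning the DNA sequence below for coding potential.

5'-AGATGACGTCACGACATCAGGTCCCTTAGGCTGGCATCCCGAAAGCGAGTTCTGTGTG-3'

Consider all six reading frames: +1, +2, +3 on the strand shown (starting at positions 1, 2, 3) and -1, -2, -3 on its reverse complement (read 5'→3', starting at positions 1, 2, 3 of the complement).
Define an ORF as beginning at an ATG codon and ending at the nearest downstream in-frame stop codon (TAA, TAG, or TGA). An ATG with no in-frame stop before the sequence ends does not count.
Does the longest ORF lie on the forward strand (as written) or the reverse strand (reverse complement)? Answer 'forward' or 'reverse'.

forward

Reverse complement (5'→3'): CACACAGAACTCGCTTTCGGGATGCCAGCCTAAGGGACCTGATGTCGTGACGTCATCT
Frame +1: AGA TGA CGT CAC GAC ATC AGG TCC CTT AGG CTG GCA TCC CGA AAG CGA GTT CTG TGT — no ATG→stop ORF.
Frame +2: GAT GAC GTC ACG ACA TCA GGT CCC TTA GGC TGG CAT CCC GAA AGC GAG TTC TGT GTG — no ATG→stop ORF.
Frame +3: ATG ACG TCA CGA CAT CAG GTC CCT TAG GCT GGC ATC CCG AAA GCG AGT TCT GTG — ATG at 3, stop TAG at 27 → 27 nt.
Frame -1: CAC ACA GAA CTC GCT TTC GGG ATG CCA GCC TAA GGG ACC TGA TGT CGT GAC GTC ATC — ATG at 22, stop TAA at 31 → 12 nt.
Frame -2: ACA CAG AAC TCG CTT TCG GGA TGC CAG CCT AAG GGA CCT GAT GTC GTG ACG TCA TCT — no ATG→stop ORF.
Frame -3: CAC AGA ACT CGC TTT CGG GAT GCC AGC CTA AGG GAC CTG ATG TCG TGA CGT CAT — ATG at 42, stop TGA at 48 → 9 nt.
Forward-strand max 27 nt; reverse-strand max 12 nt. The forward strand has the longer ORF.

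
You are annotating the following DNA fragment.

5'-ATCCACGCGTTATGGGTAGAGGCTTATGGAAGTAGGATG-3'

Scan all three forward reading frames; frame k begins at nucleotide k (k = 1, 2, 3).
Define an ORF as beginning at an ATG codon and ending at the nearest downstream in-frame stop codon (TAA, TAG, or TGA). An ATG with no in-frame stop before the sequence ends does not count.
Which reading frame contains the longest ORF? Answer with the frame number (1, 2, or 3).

3

Frame 1: ATC CAC GCG TTA TGG GTA GAG GCT TAT GGA AGT AGG ATG — no ATG→stop ORF.
Frame 2: TCC ACG CGT TAT GGG TAG AGG CTT ATG GAA GTA GGA — no ATG→stop ORF.
Frame 3: CCA CGC GTT ATG GGT AGA GGC TTA TGG AAG TAG GAT — ATG at 12, stop TAG at 33 → 24 nt.
Longest ORF is 24 nt in frame 3 (positions 12–35).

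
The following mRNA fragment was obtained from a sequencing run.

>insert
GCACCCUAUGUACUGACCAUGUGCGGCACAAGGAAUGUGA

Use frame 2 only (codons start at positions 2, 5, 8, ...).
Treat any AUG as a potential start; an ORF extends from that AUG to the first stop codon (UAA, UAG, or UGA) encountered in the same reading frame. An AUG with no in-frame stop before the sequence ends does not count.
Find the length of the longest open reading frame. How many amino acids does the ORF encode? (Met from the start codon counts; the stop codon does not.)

2

Frame 2: CAC CCU AUG UAC UGA CCA UGU GCG GCA CAA GGA AUG UGA — AUG at 8, stop UGA at 14 → 9 nt; AUG at 35, stop UGA at 38 → 6 nt.
Longest: frame 2, positions 8–16, 9 nt = 3 codons = 2 aa. → 2 amino acids.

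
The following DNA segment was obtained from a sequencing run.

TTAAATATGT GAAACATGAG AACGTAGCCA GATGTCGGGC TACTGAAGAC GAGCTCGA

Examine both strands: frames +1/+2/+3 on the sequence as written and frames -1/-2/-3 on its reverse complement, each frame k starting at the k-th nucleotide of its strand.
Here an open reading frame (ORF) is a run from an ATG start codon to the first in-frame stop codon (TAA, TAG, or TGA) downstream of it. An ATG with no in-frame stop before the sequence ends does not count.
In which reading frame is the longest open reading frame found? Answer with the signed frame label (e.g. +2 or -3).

+2

Reverse complement (5'→3'): TCGAGCTCGTCTTCAGTAGCCCGACATCTGGCTACGTTCTCATGTTTCACATATTTAA
Frame +1: TTA AAT ATG TGA AAC ATG AGA ACG TAG CCA GAT GTC GGG CTA CTG AAG ACG AGC TCG — ATG at 7, stop TGA at 10 → 6 nt; ATG at 16, stop TAG at 25 → 12 nt.
Frame +2: TAA ATA TGT GAA ACA TGA GAA CGT AGC CAG ATG TCG GGC TAC TGA AGA CGA GCT CGA — ATG at 32, stop TGA at 44 → 15 nt.
Frame +3: AAA TAT GTG AAA CAT GAG AAC GTA GCC AGA TGT CGG GCT ACT GAA GAC GAG CTC — no ATG→stop ORF.
Frame -1: TCG AGC TCG TCT TCA GTA GCC CGA CAT CTG GCT ACG TTC TCA TGT TTC ACA TAT TTA — no ATG→stop ORF.
Frame -2: CGA GCT CGT CTT CAG TAG CCC GAC ATC TGG CTA CGT TCT CAT GTT TCA CAT ATT TAA — no ATG→stop ORF.
Frame -3: GAG CTC GTC TTC AGT AGC CCG ACA TCT GGC TAC GTT CTC ATG TTT CAC ATA TTT — no ATG→stop ORF.
Longest ORF is 15 nt in frame +2 (positions 32–46).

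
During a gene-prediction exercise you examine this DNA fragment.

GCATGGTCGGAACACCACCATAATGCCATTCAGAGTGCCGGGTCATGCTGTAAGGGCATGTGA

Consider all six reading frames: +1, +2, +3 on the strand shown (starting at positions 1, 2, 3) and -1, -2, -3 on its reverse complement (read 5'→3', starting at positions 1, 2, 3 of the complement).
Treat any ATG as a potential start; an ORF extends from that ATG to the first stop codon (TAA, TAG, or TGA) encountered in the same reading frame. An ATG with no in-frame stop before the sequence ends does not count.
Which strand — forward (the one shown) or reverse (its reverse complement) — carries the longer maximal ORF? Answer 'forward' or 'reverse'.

Reverse complement (5'→3'): TCACATGCCCTTACAGCATGACCCGGCACTCTGAATGGCATTATGGTGGTGTTCCGACCATGC
Frame +1: GCA TGG TCG GAA CAC CAC CAT AAT GCC ATT CAG AGT GCC GGG TCA TGC TGT AAG GGC ATG TGA — ATG at 58, stop TGA at 61 → 6 nt.
Frame +2: CAT GGT CGG AAC ACC ACC ATA ATG CCA TTC AGA GTG CCG GGT CAT GCT GTA AGG GCA TGT — no ATG→stop ORF.
Frame +3: ATG GTC GGA ACA CCA CCA TAA TGC CAT TCA GAG TGC CGG GTC ATG CTG TAA GGG CAT GTG — ATG at 3, stop TAA at 21 → 21 nt; ATG at 45, stop TAA at 51 → 9 nt.
Frame -1: TCA CAT GCC CTT ACA GCA TGA CCC GGC ACT CTG AAT GGC ATT ATG GTG GTG TTC CGA CCA TGC — no ATG→stop ORF.
Frame -2: CAC ATG CCC TTA CAG CAT GAC CCG GCA CTC TGA ATG GCA TTA TGG TGG TGT TCC GAC CAT — ATG at 5, stop TGA at 32 → 30 nt.
Frame -3: ACA TGC CCT TAC AGC ATG ACC CGG CAC TCT GAA TGG CAT TAT GGT GGT GTT CCG ACC ATG — no ATG→stop ORF.
Forward-strand max 21 nt; reverse-strand max 30 nt. The reverse strand has the longer ORF.

reverse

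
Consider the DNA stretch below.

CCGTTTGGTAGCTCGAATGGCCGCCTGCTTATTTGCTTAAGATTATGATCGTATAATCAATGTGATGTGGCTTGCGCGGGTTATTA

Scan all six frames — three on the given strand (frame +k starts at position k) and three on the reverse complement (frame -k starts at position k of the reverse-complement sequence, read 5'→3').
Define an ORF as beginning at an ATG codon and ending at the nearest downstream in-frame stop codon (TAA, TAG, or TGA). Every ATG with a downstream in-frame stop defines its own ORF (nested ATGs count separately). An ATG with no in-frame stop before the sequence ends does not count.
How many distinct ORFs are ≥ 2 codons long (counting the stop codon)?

3

Reverse complement (5'→3'): TAATAACCCGCGCAAGCCACATCACATTGATTATACGATCATAATCTTAAGCAAATAAGCAGGCGGCCATTCGAGCTACCAAACGG
Frame +1: CCG TTT GGT AGC TCG AAT GGC CGC CTG CTT ATT TGC TTA AGA TTA TGA TCG TAT AAT CAA TGT GAT GTG GCT TGC GCG GGT TAT — no ATG→stop ORF.
Frame +2: CGT TTG GTA GCT CGA ATG GCC GCC TGC TTA TTT GCT TAA GAT TAT GAT CGT ATA ATC AAT GTG ATG TGG CTT GCG CGG GTT ATT — ATG at 17, stop TAA at 38 → 24 nt.
Frame +3: GTT TGG TAG CTC GAA TGG CCG CCT GCT TAT TTG CTT AAG ATT ATG ATC GTA TAA TCA ATG TGA TGT GGC TTG CGC GGG TTA TTA — ATG at 45, stop TAA at 54 → 12 nt; ATG at 60, stop TGA at 63 → 6 nt.
Frame -1: TAA TAA CCC GCG CAA GCC ACA TCA CAT TGA TTA TAC GAT CAT AAT CTT AAG CAA ATA AGC AGG CGG CCA TTC GAG CTA CCA AAC — no ATG→stop ORF.
Frame -2: AAT AAC CCG CGC AAG CCA CAT CAC ATT GAT TAT ACG ATC ATA ATC TTA AGC AAA TAA GCA GGC GGC CAT TCG AGC TAC CAA ACG — no ATG→stop ORF.
Frame -3: ATA ACC CGC GCA AGC CAC ATC ACA TTG ATT ATA CGA TCA TAA TCT TAA GCA AAT AAG CAG GCG GCC ATT CGA GCT ACC AAA CGG — no ATG→stop ORF.
ORFs ≥ 2 codons: frame +2 17–40 (8 codons), frame +3 45–56 (4 codons), frame +3 60–65 (2 codons). Count = 3.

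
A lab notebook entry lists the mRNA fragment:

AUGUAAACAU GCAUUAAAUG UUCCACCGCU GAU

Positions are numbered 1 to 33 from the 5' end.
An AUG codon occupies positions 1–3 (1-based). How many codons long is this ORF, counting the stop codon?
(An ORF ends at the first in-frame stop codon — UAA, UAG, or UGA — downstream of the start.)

2

Codons from position 1: AUG (1–3), UAA (4–6).
UAA is the first in-frame stop; that's 2 codons including the stop.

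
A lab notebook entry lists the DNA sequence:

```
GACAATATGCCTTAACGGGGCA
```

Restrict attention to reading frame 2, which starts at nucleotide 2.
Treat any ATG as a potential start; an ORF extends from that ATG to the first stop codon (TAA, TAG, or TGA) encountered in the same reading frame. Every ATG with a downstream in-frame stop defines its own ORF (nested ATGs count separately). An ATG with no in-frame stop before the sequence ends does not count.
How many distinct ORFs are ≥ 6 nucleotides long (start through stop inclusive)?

Frame 2: ACA ATA TGC CTT AAC GGG GCA — no ATG→stop ORF.
No ORF reaches 6 nucleotides. Count = 0.

0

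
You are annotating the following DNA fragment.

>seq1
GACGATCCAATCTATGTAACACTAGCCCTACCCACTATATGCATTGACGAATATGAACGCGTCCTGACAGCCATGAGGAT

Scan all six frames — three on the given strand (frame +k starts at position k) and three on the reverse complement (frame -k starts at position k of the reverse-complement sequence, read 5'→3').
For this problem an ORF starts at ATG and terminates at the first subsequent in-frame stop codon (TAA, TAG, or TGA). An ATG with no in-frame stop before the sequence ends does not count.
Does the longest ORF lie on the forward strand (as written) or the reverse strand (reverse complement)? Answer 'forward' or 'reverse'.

Reverse complement (5'→3'): ATCCTCATGGCTGTCAGGACGCGTTCATATTCGTCAATGCATATAGTGGGTAGGGCTAGTGTTACATAGATTGGATCGTC
Frame +1: GAC GAT CCA ATC TAT GTA ACA CTA GCC CTA CCC ACT ATA TGC ATT GAC GAA TAT GAA CGC GTC CTG ACA GCC ATG AGG — no ATG→stop ORF.
Frame +2: ACG ATC CAA TCT ATG TAA CAC TAG CCC TAC CCA CTA TAT GCA TTG ACG AAT ATG AAC GCG TCC TGA CAG CCA TGA GGA — ATG at 14, stop TAA at 17 → 6 nt; ATG at 53, stop TGA at 65 → 15 nt.
Frame +3: CGA TCC AAT CTA TGT AAC ACT AGC CCT ACC CAC TAT ATG CAT TGA CGA ATA TGA ACG CGT CCT GAC AGC CAT GAG GAT — ATG at 39, stop TGA at 45 → 9 nt.
Frame -1: ATC CTC ATG GCT GTC AGG ACG CGT TCA TAT TCG TCA ATG CAT ATA GTG GGT AGG GCT AGT GTT ACA TAG ATT GGA TCG — ATG at 7, stop TAG at 67 → 63 nt; ATG at 37, stop TAG at 67 → 33 nt.
Frame -2: TCC TCA TGG CTG TCA GGA CGC GTT CAT ATT CGT CAA TGC ATA TAG TGG GTA GGG CTA GTG TTA CAT AGA TTG GAT CGT — no ATG→stop ORF.
Frame -3: CCT CAT GGC TGT CAG GAC GCG TTC ATA TTC GTC AAT GCA TAT AGT GGG TAG GGC TAG TGT TAC ATA GAT TGG ATC GTC — no ATG→stop ORF.
Forward-strand max 15 nt; reverse-strand max 63 nt. The reverse strand has the longer ORF.

reverse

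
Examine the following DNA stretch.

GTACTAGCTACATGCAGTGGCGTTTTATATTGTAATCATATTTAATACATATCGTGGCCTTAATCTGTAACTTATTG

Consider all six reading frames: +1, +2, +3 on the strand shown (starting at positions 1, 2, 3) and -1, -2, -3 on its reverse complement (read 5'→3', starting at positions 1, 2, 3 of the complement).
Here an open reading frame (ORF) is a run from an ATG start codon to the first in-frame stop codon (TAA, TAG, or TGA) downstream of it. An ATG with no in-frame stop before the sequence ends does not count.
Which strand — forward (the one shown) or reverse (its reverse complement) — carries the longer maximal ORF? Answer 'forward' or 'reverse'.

forward

Reverse complement (5'→3'): CAATAAGTTACAGATTAAGGCCACGATATGTATTAAATATGATTACAATATAAAACGCCACTGCATGTAGCTAGTAC
Frame +1: GTA CTA GCT ACA TGC AGT GGC GTT TTA TAT TGT AAT CAT ATT TAA TAC ATA TCG TGG CCT TAA TCT GTA ACT TAT — no ATG→stop ORF.
Frame +2: TAC TAG CTA CAT GCA GTG GCG TTT TAT ATT GTA ATC ATA TTT AAT ACA TAT CGT GGC CTT AAT CTG TAA CTT ATT — no ATG→stop ORF.
Frame +3: ACT AGC TAC ATG CAG TGG CGT TTT ATA TTG TAA TCA TAT TTA ATA CAT ATC GTG GCC TTA ATC TGT AAC TTA TTG — ATG at 12, stop TAA at 33 → 24 nt.
Frame -1: CAA TAA GTT ACA GAT TAA GGC CAC GAT ATG TAT TAA ATA TGA TTA CAA TAT AAA ACG CCA CTG CAT GTA GCT AGT — ATG at 28, stop TAA at 34 → 9 nt.
Frame -2: AAT AAG TTA CAG ATT AAG GCC ACG ATA TGT ATT AAA TAT GAT TAC AAT ATA AAA CGC CAC TGC ATG TAG CTA GTA — ATG at 65, stop TAG at 68 → 6 nt.
Frame -3: ATA AGT TAC AGA TTA AGG CCA CGA TAT GTA TTA AAT ATG ATT ACA ATA TAA AAC GCC ACT GCA TGT AGC TAG TAC — ATG at 39, stop TAA at 51 → 15 nt.
Forward-strand max 24 nt; reverse-strand max 15 nt. The forward strand has the longer ORF.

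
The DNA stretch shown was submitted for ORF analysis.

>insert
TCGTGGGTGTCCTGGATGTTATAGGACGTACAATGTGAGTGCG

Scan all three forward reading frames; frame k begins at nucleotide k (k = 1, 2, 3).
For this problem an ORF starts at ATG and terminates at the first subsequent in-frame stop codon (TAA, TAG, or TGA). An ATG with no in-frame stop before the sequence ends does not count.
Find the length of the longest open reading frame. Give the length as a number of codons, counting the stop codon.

Frame 1: TCG TGG GTG TCC TGG ATG TTA TAG GAC GTA CAA TGT GAG TGC — ATG at 16, stop TAG at 22 → 9 nt.
Frame 2: CGT GGG TGT CCT GGA TGT TAT AGG ACG TAC AAT GTG AGT GCG — no ATG→stop ORF.
Frame 3: GTG GGT GTC CTG GAT GTT ATA GGA CGT ACA ATG TGA GTG — ATG at 33, stop TGA at 36 → 6 nt.
Longest: frame 1, positions 16–24, 9 nt = 3 codons = 2 aa. → 3 codons.

3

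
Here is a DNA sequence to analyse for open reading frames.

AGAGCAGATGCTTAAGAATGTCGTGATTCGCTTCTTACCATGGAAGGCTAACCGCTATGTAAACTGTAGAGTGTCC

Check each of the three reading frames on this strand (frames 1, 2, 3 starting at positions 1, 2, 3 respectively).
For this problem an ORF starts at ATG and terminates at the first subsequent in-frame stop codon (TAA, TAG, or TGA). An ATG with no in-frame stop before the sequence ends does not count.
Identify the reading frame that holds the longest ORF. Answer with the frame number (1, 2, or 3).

1

Frame 1: AGA GCA GAT GCT TAA GAA TGT CGT GAT TCG CTT CTT ACC ATG GAA GGC TAA CCG CTA TGT AAA CTG TAG AGT GTC — ATG at 40, stop TAA at 49 → 12 nt.
Frame 2: GAG CAG ATG CTT AAG AAT GTC GTG ATT CGC TTC TTA CCA TGG AAG GCT AAC CGC TAT GTA AAC TGT AGA GTG TCC — no ATG→stop ORF.
Frame 3: AGC AGA TGC TTA AGA ATG TCG TGA TTC GCT TCT TAC CAT GGA AGG CTA ACC GCT ATG TAA ACT GTA GAG TGT — ATG at 18, stop TGA at 24 → 9 nt; ATG at 57, stop TAA at 60 → 6 nt.
Longest ORF is 12 nt in frame 1 (positions 40–51).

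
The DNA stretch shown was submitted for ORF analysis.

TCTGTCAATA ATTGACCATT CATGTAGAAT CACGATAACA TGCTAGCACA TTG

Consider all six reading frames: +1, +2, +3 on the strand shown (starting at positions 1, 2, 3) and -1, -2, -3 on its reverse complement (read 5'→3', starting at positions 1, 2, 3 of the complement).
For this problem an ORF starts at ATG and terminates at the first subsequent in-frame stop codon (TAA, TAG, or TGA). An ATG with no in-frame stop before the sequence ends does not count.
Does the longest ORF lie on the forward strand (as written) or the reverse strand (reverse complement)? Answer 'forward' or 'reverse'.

Reverse complement (5'→3'): CAATGTGCTAGCATGTTATCGTGATTCTACATGAATGGTCAATTATTGACAGA
Frame +1: TCT GTC AAT AAT TGA CCA TTC ATG TAG AAT CAC GAT AAC ATG CTA GCA CAT — ATG at 22, stop TAG at 25 → 6 nt.
Frame +2: CTG TCA ATA ATT GAC CAT TCA TGT AGA ATC ACG ATA ACA TGC TAG CAC ATT — no ATG→stop ORF.
Frame +3: TGT CAA TAA TTG ACC ATT CAT GTA GAA TCA CGA TAA CAT GCT AGC ACA TTG — no ATG→stop ORF.
Frame -1: CAA TGT GCT AGC ATG TTA TCG TGA TTC TAC ATG AAT GGT CAA TTA TTG ACA — ATG at 13, stop TGA at 22 → 12 nt.
Frame -2: AAT GTG CTA GCA TGT TAT CGT GAT TCT ACA TGA ATG GTC AAT TAT TGA CAG — ATG at 35, stop TGA at 47 → 15 nt.
Frame -3: ATG TGC TAG CAT GTT ATC GTG ATT CTA CAT GAA TGG TCA ATT ATT GAC AGA — ATG at 3, stop TAG at 9 → 9 nt.
Forward-strand max 6 nt; reverse-strand max 15 nt. The reverse strand has the longer ORF.

reverse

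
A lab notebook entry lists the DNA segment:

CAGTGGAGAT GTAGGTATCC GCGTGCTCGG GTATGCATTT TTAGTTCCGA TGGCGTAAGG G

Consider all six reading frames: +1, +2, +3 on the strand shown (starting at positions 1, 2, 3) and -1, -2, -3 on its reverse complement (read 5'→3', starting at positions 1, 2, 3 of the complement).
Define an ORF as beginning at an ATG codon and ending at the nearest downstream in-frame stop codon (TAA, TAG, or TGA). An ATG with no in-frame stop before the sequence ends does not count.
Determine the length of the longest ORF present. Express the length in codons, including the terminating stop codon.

Reverse complement (5'→3'): CCCTTACGCCATCGGAACTAAAAATGCATACCCGAGCACGCGGATACCTACATCTCCACTG
Frame +1: CAG TGG AGA TGT AGG TAT CCG CGT GCT CGG GTA TGC ATT TTT AGT TCC GAT GGC GTA AGG — no ATG→stop ORF.
Frame +2: AGT GGA GAT GTA GGT ATC CGC GTG CTC GGG TAT GCA TTT TTA GTT CCG ATG GCG TAA GGG — ATG at 50, stop TAA at 56 → 9 nt.
Frame +3: GTG GAG ATG TAG GTA TCC GCG TGC TCG GGT ATG CAT TTT TAG TTC CGA TGG CGT AAG — ATG at 9, stop TAG at 12 → 6 nt; ATG at 33, stop TAG at 42 → 12 nt.
Frame -1: CCC TTA CGC CAT CGG AAC TAA AAA TGC ATA CCC GAG CAC GCG GAT ACC TAC ATC TCC ACT — no ATG→stop ORF.
Frame -2: CCT TAC GCC ATC GGA ACT AAA AAT GCA TAC CCG AGC ACG CGG ATA CCT ACA TCT CCA CTG — no ATG→stop ORF.
Frame -3: CTT ACG CCA TCG GAA CTA AAA ATG CAT ACC CGA GCA CGC GGA TAC CTA CAT CTC CAC — no ATG→stop ORF.
Longest: frame +3, positions 33–44, 12 nt = 4 codons = 3 aa. → 4 codons.

4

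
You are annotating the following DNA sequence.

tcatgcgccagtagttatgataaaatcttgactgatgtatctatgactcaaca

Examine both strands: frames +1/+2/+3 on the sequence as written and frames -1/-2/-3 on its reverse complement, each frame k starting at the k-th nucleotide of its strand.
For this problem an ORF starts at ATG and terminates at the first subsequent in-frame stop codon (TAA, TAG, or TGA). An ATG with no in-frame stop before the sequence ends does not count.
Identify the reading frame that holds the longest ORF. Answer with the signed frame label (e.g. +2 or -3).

Reverse complement (5'→3'): TGTTGAGTCATAGATACATCAGTCAAGATTTTATCATAACTACTGGCGCATGA
Frame +1: TCA TGC GCC AGT AGT TAT GAT AAA ATC TTG ACT GAT GTA TCT ATG ACT CAA — no ATG→stop ORF.
Frame +2: CAT GCG CCA GTA GTT ATG ATA AAA TCT TGA CTG ATG TAT CTA TGA CTC AAC — ATG at 17, stop TGA at 29 → 15 nt; ATG at 35, stop TGA at 44 → 12 nt.
Frame +3: ATG CGC CAG TAG TTA TGA TAA AAT CTT GAC TGA TGT ATC TAT GAC TCA ACA — ATG at 3, stop TAG at 12 → 12 nt.
Frame -1: TGT TGA GTC ATA GAT ACA TCA GTC AAG ATT TTA TCA TAA CTA CTG GCG CAT — no ATG→stop ORF.
Frame -2: GTT GAG TCA TAG ATA CAT CAG TCA AGA TTT TAT CAT AAC TAC TGG CGC ATG — no ATG→stop ORF.
Frame -3: TTG AGT CAT AGA TAC ATC AGT CAA GAT TTT ATC ATA ACT ACT GGC GCA TGA — no ATG→stop ORF.
Longest ORF is 15 nt in frame +2 (positions 17–31).

+2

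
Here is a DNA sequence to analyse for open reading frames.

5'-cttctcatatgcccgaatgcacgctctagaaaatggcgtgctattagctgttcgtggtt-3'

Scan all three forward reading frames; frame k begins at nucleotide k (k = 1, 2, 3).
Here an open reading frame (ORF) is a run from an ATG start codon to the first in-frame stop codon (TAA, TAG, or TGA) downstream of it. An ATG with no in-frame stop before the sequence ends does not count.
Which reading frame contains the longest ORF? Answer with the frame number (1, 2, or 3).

3

Frame 1: CTT CTC ATA TGC CCG AAT GCA CGC TCT AGA AAA TGG CGT GCT ATT AGC TGT TCG TGG — no ATG→stop ORF.
Frame 2: TTC TCA TAT GCC CGA ATG CAC GCT CTA GAA AAT GGC GTG CTA TTA GCT GTT CGT GGT — no ATG→stop ORF.
Frame 3: TCT CAT ATG CCC GAA TGC ACG CTC TAG AAA ATG GCG TGC TAT TAG CTG TTC GTG GTT — ATG at 9, stop TAG at 27 → 21 nt; ATG at 33, stop TAG at 45 → 15 nt.
Longest ORF is 21 nt in frame 3 (positions 9–29).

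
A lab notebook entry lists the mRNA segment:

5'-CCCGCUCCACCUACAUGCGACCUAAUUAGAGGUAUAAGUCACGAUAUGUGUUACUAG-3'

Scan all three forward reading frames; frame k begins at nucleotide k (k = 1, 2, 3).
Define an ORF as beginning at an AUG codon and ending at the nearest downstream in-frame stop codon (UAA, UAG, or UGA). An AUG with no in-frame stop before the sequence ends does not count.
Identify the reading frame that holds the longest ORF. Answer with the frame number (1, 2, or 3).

3

Frame 1: CCC GCU CCA CCU ACA UGC GAC CUA AUU AGA GGU AUA AGU CAC GAU AUG UGU UAC UAG — AUG at 46, stop UAG at 55 → 12 nt.
Frame 2: CCG CUC CAC CUA CAU GCG ACC UAA UUA GAG GUA UAA GUC ACG AUA UGU GUU ACU — no AUG→stop ORF.
Frame 3: CGC UCC ACC UAC AUG CGA CCU AAU UAG AGG UAU AAG UCA CGA UAU GUG UUA CUA — AUG at 15, stop UAG at 27 → 15 nt.
Longest ORF is 15 nt in frame 3 (positions 15–29).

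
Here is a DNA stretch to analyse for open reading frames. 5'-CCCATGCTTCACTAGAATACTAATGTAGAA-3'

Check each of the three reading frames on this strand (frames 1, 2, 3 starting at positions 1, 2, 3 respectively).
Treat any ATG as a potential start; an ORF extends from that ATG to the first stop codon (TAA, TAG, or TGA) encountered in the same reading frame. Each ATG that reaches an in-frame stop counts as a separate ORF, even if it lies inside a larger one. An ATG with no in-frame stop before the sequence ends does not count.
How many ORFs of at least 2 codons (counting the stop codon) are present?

2

Frame 1: CCC ATG CTT CAC TAG AAT ACT AAT GTA GAA — ATG at 4, stop TAG at 13 → 12 nt.
Frame 2: CCA TGC TTC ACT AGA ATA CTA ATG TAG — ATG at 23, stop TAG at 26 → 6 nt.
Frame 3: CAT GCT TCA CTA GAA TAC TAA TGT AGA — no ATG→stop ORF.
ORFs ≥ 2 codons: frame 1 4–15 (4 codons), frame 2 23–28 (2 codons). Count = 2.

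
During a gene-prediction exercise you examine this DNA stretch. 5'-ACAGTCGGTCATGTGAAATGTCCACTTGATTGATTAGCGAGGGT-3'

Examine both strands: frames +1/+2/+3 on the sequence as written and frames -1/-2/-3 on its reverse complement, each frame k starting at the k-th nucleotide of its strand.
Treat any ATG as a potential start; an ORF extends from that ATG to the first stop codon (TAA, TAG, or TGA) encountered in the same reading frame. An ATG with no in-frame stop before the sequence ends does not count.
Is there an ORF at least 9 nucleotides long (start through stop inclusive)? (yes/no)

yes

Reverse complement (5'→3'): ACCCTCGCTAATCAATCAAGTGGACATTTCACATGACCGACTGT
Frame +1: ACA GTC GGT CAT GTG AAA TGT CCA CTT GAT TGA TTA GCG AGG — no ATG→stop ORF.
Frame +2: CAG TCG GTC ATG TGA AAT GTC CAC TTG ATT GAT TAG CGA GGG — ATG at 11, stop TGA at 14 → 6 nt.
Frame +3: AGT CGG TCA TGT GAA ATG TCC ACT TGA TTG ATT AGC GAG GGT — ATG at 18, stop TGA at 27 → 12 nt.
Frame -1: ACC CTC GCT AAT CAA TCA AGT GGA CAT TTC ACA TGA CCG ACT — no ATG→stop ORF.
Frame -2: CCC TCG CTA ATC AAT CAA GTG GAC ATT TCA CAT GAC CGA CTG — no ATG→stop ORF.
Frame -3: CCT CGC TAA TCA ATC AAG TGG ACA TTT CAC ATG ACC GAC TGT — no ATG→stop ORF.
Frame +3 has an ORF of 12 nucleotides (positions 18–29) ≥ 9, so yes.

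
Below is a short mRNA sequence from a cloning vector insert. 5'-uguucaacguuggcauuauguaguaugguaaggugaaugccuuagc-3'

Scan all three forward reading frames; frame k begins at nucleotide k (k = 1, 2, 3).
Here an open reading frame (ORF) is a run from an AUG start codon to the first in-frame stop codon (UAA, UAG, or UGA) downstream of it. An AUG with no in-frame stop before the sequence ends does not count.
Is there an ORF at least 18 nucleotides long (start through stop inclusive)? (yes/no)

no

Frame 1: UGU UCA ACG UUG GCA UUA UGU AGU AUG GUA AGG UGA AUG CCU UAG — AUG at 25, stop UGA at 34 → 12 nt; AUG at 37, stop UAG at 43 → 9 nt.
Frame 2: GUU CAA CGU UGG CAU UAU GUA GUA UGG UAA GGU GAA UGC CUU AGC — no AUG→stop ORF.
Frame 3: UUC AAC GUU GGC AUU AUG UAG UAU GGU AAG GUG AAU GCC UUA — AUG at 18, stop UAG at 21 → 6 nt.
Largest ORF found is 12 nucleotides < 18, so no.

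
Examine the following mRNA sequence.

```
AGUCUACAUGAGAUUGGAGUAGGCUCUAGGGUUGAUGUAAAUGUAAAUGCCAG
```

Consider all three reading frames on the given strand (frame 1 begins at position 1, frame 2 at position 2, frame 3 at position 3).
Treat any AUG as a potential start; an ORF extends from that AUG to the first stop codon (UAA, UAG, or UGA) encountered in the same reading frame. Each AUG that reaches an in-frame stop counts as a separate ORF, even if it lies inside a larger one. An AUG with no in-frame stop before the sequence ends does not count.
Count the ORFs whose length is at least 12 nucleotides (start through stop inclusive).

Frame 1: AGU CUA CAU GAG AUU GGA GUA GGC UCU AGG GUU GAU GUA AAU GUA AAU GCC — no AUG→stop ORF.
Frame 2: GUC UAC AUG AGA UUG GAG UAG GCU CUA GGG UUG AUG UAA AUG UAA AUG CCA — AUG at 8, stop UAG at 20 → 15 nt; AUG at 35, stop UAA at 38 → 6 nt; AUG at 41, stop UAA at 44 → 6 nt.
Frame 3: UCU ACA UGA GAU UGG AGU AGG CUC UAG GGU UGA UGU AAA UGU AAA UGC CAG — no AUG→stop ORF.
ORFs ≥ 12 nucleotides: frame 2 8–22 (15 nucleotides). Count = 1.

1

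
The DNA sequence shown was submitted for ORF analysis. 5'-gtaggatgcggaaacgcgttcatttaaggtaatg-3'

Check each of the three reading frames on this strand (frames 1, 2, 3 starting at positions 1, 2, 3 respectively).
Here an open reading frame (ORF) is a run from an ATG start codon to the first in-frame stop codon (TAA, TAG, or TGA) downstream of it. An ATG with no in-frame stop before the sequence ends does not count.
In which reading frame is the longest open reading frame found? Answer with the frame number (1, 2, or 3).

3

Frame 1: GTA GGA TGC GGA AAC GCG TTC ATT TAA GGT AAT — no ATG→stop ORF.
Frame 2: TAG GAT GCG GAA ACG CGT TCA TTT AAG GTA ATG — no ATG→stop ORF.
Frame 3: AGG ATG CGG AAA CGC GTT CAT TTA AGG TAA — ATG at 6, stop TAA at 30 → 27 nt.
Longest ORF is 27 nt in frame 3 (positions 6–32).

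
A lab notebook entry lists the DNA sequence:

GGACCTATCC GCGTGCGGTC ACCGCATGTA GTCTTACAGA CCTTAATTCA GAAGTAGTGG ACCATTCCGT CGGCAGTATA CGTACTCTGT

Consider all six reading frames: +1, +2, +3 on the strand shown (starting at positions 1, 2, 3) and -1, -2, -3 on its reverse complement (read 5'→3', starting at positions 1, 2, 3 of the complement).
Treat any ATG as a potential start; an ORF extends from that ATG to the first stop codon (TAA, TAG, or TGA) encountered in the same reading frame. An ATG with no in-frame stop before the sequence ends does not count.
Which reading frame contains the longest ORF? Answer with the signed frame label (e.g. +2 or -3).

Reverse complement (5'→3'): ACAGAGTACGTATACTGCCGACGGAATGGTCCACTACTTCTGAATTAAGGTCTGTAAGACTACATGCGGTGACCGCACGCGGATAGGTCC
Frame +1: GGA CCT ATC CGC GTG CGG TCA CCG CAT GTA GTC TTA CAG ACC TTA ATT CAG AAG TAG TGG ACC ATT CCG TCG GCA GTA TAC GTA CTC TGT — no ATG→stop ORF.
Frame +2: GAC CTA TCC GCG TGC GGT CAC CGC ATG TAG TCT TAC AGA CCT TAA TTC AGA AGT AGT GGA CCA TTC CGT CGG CAG TAT ACG TAC TCT — ATG at 26, stop TAG at 29 → 6 nt.
Frame +3: ACC TAT CCG CGT GCG GTC ACC GCA TGT AGT CTT ACA GAC CTT AAT TCA GAA GTA GTG GAC CAT TCC GTC GGC AGT ATA CGT ACT CTG — no ATG→stop ORF.
Frame -1: ACA GAG TAC GTA TAC TGC CGA CGG AAT GGT CCA CTA CTT CTG AAT TAA GGT CTG TAA GAC TAC ATG CGG TGA CCG CAC GCG GAT AGG TCC — ATG at 64, stop TGA at 70 → 9 nt.
Frame -2: CAG AGT ACG TAT ACT GCC GAC GGA ATG GTC CAC TAC TTC TGA ATT AAG GTC TGT AAG ACT ACA TGC GGT GAC CGC ACG CGG ATA GGT — ATG at 26, stop TGA at 41 → 18 nt.
Frame -3: AGA GTA CGT ATA CTG CCG ACG GAA TGG TCC ACT ACT TCT GAA TTA AGG TCT GTA AGA CTA CAT GCG GTG ACC GCA CGC GGA TAG GTC — no ATG→stop ORF.
Longest ORF is 18 nt in frame -2 (positions 26–43).

-2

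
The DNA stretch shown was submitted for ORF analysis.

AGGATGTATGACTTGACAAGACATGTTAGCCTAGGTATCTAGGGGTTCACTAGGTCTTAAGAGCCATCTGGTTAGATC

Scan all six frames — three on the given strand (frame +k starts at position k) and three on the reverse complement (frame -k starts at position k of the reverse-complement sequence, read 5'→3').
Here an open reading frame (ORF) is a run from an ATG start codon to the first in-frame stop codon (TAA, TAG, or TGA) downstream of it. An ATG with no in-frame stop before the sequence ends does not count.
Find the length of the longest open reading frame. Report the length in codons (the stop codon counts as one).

13

Reverse complement (5'→3'): GATCTAACCAGATGGCTCTTAAGACCTAGTGAACCCCTAGATACCTAGGCTAACATGTCTTGTCAAGTCATACATCCT
Frame +1: AGG ATG TAT GAC TTG ACA AGA CAT GTT AGC CTA GGT ATC TAG GGG TTC ACT AGG TCT TAA GAG CCA TCT GGT TAG ATC — ATG at 4, stop TAG at 40 → 39 nt.
Frame +2: GGA TGT ATG ACT TGA CAA GAC ATG TTA GCC TAG GTA TCT AGG GGT TCA CTA GGT CTT AAG AGC CAT CTG GTT AGA — ATG at 8, stop TGA at 14 → 9 nt; ATG at 23, stop TAG at 32 → 12 nt.
Frame +3: GAT GTA TGA CTT GAC AAG ACA TGT TAG CCT AGG TAT CTA GGG GTT CAC TAG GTC TTA AGA GCC ATC TGG TTA GAT — no ATG→stop ORF.
Frame -1: GAT CTA ACC AGA TGG CTC TTA AGA CCT AGT GAA CCC CTA GAT ACC TAG GCT AAC ATG TCT TGT CAA GTC ATA CAT CCT — no ATG→stop ORF.
Frame -2: ATC TAA CCA GAT GGC TCT TAA GAC CTA GTG AAC CCC TAG ATA CCT AGG CTA ACA TGT CTT GTC AAG TCA TAC ATC — no ATG→stop ORF.
Frame -3: TCT AAC CAG ATG GCT CTT AAG ACC TAG TGA ACC CCT AGA TAC CTA GGC TAA CAT GTC TTG TCA AGT CAT ACA TCC — ATG at 12, stop TAG at 27 → 18 nt.
Longest: frame +1, positions 4–42, 39 nt = 13 codons = 12 aa. → 13 codons.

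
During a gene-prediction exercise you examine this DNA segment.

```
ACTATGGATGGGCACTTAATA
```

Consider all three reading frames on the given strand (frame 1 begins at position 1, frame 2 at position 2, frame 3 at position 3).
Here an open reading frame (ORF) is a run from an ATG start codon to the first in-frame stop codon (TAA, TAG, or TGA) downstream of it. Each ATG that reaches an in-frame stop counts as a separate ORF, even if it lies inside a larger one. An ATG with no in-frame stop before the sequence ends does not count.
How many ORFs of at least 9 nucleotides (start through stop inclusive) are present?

Frame 1: ACT ATG GAT GGG CAC TTA ATA — no ATG→stop ORF.
Frame 2: CTA TGG ATG GGC ACT TAA — ATG at 8, stop TAA at 17 → 12 nt.
Frame 3: TAT GGA TGG GCA CTT AAT — no ATG→stop ORF.
ORFs ≥ 9 nucleotides: frame 2 8–19 (12 nucleotides). Count = 1.

1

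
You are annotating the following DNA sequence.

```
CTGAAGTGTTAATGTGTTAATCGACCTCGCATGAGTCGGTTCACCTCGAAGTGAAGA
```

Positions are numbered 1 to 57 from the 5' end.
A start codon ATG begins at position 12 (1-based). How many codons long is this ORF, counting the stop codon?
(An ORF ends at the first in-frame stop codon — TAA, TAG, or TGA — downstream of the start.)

3

Codons from position 12: ATG (12–14), TGT (15–17), TAA (18–20).
TAA is the first in-frame stop; that's 3 codons including the stop.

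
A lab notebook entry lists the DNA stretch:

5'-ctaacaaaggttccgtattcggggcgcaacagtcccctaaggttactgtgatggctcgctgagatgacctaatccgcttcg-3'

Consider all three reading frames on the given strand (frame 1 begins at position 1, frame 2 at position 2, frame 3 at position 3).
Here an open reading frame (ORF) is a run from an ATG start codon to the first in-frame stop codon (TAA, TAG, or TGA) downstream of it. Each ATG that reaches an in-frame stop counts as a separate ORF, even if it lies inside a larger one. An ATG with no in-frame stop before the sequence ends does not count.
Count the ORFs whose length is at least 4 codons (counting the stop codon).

1

Frame 1: CTA ACA AAG GTT CCG TAT TCG GGG CGC AAC AGT CCC CTA AGG TTA CTG TGA TGG CTC GCT GAG ATG ACC TAA TCC GCT TCG — ATG at 64, stop TAA at 70 → 9 nt.
Frame 2: TAA CAA AGG TTC CGT ATT CGG GGC GCA ACA GTC CCC TAA GGT TAC TGT GAT GGC TCG CTG AGA TGA CCT AAT CCG CTT — no ATG→stop ORF.
Frame 3: AAC AAA GGT TCC GTA TTC GGG GCG CAA CAG TCC CCT AAG GTT ACT GTG ATG GCT CGC TGA GAT GAC CTA ATC CGC TTC — ATG at 51, stop TGA at 60 → 12 nt.
ORFs ≥ 4 codons: frame 3 51–62 (4 codons). Count = 1.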